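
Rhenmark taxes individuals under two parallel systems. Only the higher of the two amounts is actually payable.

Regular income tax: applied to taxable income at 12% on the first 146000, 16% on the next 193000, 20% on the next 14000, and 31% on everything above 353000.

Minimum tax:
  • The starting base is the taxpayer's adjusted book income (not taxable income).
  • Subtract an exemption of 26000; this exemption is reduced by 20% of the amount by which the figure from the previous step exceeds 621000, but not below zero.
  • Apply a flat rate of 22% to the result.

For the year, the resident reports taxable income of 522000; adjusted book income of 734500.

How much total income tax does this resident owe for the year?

160864

Minimum tax:
  Base (adjusted book income): 734500
  Exemption: 26000 − 20% × (734500 − 621000) = 26000 − 22700 = 3300
  Base: 734500 − 3300 = 731200
  731200 × 22% = 160864

Regular income tax:
  146000 × 12% = 17520
  193000 × 16% = 30880
  14000 × 20% = 2800
  169000 × 31% = 52390
  → 103590

160864 > 103590, so the minimum tax is the binding amount.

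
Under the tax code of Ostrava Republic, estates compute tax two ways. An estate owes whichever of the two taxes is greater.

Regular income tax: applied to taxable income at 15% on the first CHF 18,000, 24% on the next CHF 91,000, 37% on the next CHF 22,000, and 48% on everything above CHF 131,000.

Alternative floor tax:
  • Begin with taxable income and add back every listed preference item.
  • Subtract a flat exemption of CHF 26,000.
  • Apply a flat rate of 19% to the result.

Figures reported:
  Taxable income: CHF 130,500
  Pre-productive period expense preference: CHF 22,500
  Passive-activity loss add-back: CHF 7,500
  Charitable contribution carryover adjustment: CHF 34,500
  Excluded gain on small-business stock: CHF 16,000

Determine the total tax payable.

CHF 35,150

Regular income tax:
  CHF 18,000 × 15% = CHF 2,700
  CHF 91,000 × 24% = CHF 21,840
  CHF 21,500 × 37% = CHF 7,955
  → CHF 32,495

Alternative floor tax:
  Adjusted income: CHF 130,500 + CHF 22,500 + CHF 7,500 + CHF 34,500 + CHF 16,000 = CHF 211,000
  Less exemption CHF 26,000 → base CHF 185,000
  CHF 185,000 × 19% = CHF 35,150

CHF 35,150 > CHF 32,495, so the alternative floor tax is the binding amount.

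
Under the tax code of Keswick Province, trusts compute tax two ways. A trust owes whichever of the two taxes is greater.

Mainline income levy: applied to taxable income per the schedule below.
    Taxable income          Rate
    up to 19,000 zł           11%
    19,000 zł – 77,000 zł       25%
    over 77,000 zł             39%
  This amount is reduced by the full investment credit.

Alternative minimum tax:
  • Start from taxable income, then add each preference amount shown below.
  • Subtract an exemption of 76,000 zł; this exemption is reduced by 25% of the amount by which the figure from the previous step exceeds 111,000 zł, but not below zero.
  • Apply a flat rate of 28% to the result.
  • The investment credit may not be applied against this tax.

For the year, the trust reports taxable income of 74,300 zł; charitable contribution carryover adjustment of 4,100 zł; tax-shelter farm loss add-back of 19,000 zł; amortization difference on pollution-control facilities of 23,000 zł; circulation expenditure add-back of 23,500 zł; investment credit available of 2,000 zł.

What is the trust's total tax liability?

Mainline income levy:
  19,000 zł × 11% = 2,090 zł
  55,300 zł × 25% = 13,825 zł
  → 15,915 zł
  Less investment credit 2,000 zł → 13,915 zł

Alternative minimum tax:
  Adjusted income: 74,300 zł + 4,100 zł + 19,000 zł + 23,000 zł + 23,500 zł = 143,900 zł
  Exemption: 76,000 zł − 25% × (143,900 zł − 111,000 zł) = 76,000 zł − 8,225 zł = 67,775 zł
  Base: 143,900 zł − 67,775 zł = 76,125 zł
  76,125 zł × 28% = 21,315 zł

21,315 zł > 13,915 zł, so the alternative minimum tax is the binding amount.

21,315 zł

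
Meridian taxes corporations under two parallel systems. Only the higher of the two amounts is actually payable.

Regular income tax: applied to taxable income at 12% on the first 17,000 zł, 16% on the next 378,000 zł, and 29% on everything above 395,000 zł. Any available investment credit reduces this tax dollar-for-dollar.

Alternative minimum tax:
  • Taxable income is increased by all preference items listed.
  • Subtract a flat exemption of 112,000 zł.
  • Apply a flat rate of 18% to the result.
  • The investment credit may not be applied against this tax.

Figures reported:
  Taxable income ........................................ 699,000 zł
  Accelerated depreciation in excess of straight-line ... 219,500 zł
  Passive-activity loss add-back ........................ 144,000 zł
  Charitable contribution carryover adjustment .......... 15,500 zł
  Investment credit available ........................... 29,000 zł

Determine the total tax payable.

173,880 zł

Alternative minimum tax:
  Adjusted income: 699,000 zł + 219,500 zł + 144,000 zł + 15,500 zł = 1,078,000 zł
  Less exemption 112,000 zł → base 966,000 zł
  966,000 zł × 18% = 173,880 zł

Regular income tax:
  17,000 zł × 12% = 2,040 zł
  378,000 zł × 16% = 60,480 zł
  304,000 zł × 29% = 88,160 zł
  → 150,680 zł
  Less investment credit 29,000 zł → 121,680 zł

173,880 zł > 121,680 zł, so the alternative minimum tax is the binding amount.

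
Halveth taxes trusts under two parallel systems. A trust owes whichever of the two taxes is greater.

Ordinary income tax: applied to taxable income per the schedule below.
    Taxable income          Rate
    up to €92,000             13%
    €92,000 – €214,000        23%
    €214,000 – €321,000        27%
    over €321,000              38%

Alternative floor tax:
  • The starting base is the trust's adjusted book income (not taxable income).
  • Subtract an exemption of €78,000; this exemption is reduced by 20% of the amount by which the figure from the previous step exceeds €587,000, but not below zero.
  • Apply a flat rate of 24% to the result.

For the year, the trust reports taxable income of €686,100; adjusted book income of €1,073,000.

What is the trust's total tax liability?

Alternative floor tax:
  Base (adjusted book income): €1,073,000
  Exemption: 20% × (€1,073,000 − €587,000) = €97,200 ≥ €78,000, so the exemption is fully phased out
  Base: €1,073,000 − €0 = €1,073,000
  €1,073,000 × 24% = €257,520

Ordinary income tax:
  €92,000 × 13% = €11,960
  €122,000 × 23% = €28,060
  €107,000 × 27% = €28,890
  €365,100 × 38% = €138,738
  → €207,648

€257,520 > €207,648, so the alternative floor tax is the binding amount.

€257,520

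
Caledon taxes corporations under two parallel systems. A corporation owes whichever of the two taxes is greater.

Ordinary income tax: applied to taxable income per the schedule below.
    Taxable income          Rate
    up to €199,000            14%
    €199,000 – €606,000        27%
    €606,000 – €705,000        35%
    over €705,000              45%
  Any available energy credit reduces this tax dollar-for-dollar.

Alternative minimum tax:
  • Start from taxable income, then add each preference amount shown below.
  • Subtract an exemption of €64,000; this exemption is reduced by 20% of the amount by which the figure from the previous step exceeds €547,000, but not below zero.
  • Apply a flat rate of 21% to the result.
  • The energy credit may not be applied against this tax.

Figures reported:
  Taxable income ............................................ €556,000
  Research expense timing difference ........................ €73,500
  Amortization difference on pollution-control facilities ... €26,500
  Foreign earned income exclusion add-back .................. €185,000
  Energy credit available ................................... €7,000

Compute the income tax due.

Ordinary income tax:
  €199,000 × 14% = €27,860
  €357,000 × 27% = €96,390
  → €124,250
  Less energy credit €7,000 → €117,250

Alternative minimum tax:
  Adjusted income: €556,000 + €73,500 + €26,500 + €185,000 = €841,000
  Exemption: €64,000 − 20% × (€841,000 − €547,000) = €64,000 − €58,800 = €5,200
  Base: €841,000 − €5,200 = €835,800
  €835,800 × 21% = €175,518

€175,518 > €117,250, so the alternative minimum tax is the binding amount.

€175,518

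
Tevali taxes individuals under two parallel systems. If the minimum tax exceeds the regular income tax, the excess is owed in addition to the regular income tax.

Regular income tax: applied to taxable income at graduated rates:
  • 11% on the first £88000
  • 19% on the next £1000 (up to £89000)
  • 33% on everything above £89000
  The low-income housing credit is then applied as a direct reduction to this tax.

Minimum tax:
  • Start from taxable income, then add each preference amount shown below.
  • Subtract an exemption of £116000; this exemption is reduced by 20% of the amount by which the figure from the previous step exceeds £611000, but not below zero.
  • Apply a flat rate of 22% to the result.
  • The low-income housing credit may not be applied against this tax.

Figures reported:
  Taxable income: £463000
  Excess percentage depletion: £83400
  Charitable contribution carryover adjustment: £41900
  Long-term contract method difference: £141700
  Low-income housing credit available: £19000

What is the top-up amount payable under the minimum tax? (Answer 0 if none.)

Minimum tax:
  Adjusted income: £463000 + £83400 + £41900 + £141700 = £730000
  Exemption: £116000 − 20% × (£730000 − £611000) = £116000 − £23800 = £92200
  Base: £730000 − £92200 = £637800
  £637800 × 22% = £140316

Regular income tax:
  £88000 × 11% = £9680
  £1000 × 19% = £190
  £374000 × 33% = £123420
  → £133290
  Less low-income housing credit £19000 → £114290

Excess of minimum tax over regular income tax: £140316 − £114290 = £26026.

£26026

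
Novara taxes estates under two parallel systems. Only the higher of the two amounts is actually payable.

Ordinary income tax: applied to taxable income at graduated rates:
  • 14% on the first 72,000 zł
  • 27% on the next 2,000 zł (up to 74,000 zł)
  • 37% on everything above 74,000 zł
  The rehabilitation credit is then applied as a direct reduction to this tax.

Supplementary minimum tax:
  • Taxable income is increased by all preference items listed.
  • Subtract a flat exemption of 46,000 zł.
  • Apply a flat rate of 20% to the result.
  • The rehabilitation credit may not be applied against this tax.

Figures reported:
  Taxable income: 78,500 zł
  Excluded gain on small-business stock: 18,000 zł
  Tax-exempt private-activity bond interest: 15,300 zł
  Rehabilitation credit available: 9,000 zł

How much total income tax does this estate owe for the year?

13,160 zł

Ordinary income tax:
  72,000 zł × 14% = 10,080 zł
  2,000 zł × 27% = 540 zł
  4,500 zł × 37% = 1,665 zł
  → 12,285 zł
  Less rehabilitation credit 9,000 zł → 3,285 zł

Supplementary minimum tax:
  Adjusted income: 78,500 zł + 18,000 zł + 15,300 zł = 111,800 zł
  Less exemption 46,000 zł → base 65,800 zł
  65,800 zł × 20% = 13,160 zł

13,160 zł > 3,285 zł, so the supplementary minimum tax is the binding amount.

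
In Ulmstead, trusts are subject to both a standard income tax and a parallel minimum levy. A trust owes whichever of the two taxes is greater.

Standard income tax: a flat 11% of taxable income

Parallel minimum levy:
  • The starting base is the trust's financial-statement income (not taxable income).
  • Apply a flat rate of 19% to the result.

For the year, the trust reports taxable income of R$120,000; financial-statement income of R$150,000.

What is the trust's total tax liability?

Parallel minimum levy:
  Base (financial-statement income): R$150,000
  R$150,000 × 19% = R$28,500

Standard income tax:
  R$120,000 × 11% = R$13,200

R$28,500 > R$13,200, so the parallel minimum levy is the binding amount.

R$28,500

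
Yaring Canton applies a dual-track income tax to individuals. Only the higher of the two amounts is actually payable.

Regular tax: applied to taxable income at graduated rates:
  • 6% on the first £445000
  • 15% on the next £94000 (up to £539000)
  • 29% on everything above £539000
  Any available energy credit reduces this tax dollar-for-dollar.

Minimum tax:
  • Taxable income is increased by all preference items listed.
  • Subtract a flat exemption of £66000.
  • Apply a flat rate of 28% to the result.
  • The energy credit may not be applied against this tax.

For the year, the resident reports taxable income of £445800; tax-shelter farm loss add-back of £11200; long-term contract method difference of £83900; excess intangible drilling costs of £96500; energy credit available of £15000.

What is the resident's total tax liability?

Minimum tax:
  Adjusted income: £445800 + £11200 + £83900 + £96500 = £637400
  Less exemption £66000 → base £571400
  £571400 × 28% = £159992

Regular tax:
  £445000 × 6% = £26700
  £800 × 15% = £120
  → £26820
  Less energy credit £15000 → £11820

£159992 > £11820, so the minimum tax is the binding amount.

£159992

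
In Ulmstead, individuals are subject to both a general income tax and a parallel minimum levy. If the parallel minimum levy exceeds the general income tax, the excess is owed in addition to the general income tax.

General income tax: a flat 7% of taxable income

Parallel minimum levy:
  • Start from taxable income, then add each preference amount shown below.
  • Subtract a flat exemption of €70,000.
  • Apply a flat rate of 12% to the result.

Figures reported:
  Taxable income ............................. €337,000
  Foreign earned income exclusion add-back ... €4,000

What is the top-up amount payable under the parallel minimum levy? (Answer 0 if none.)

General income tax:
  €337,000 × 7% = €23,590

Parallel minimum levy:
  Adjusted income: €337,000 + €4,000 = €341,000
  Less exemption €70,000 → base €271,000
  €271,000 × 12% = €32,520

Excess of parallel minimum levy over general income tax: €32,520 − €23,590 = €8,930.

€8,930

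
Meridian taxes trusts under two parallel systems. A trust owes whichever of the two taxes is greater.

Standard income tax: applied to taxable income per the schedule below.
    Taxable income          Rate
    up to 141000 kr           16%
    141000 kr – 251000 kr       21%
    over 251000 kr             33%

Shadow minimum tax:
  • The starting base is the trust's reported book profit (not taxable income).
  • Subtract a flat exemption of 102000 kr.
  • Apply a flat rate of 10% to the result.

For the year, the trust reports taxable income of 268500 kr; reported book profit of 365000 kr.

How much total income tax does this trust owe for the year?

51435 kr

Standard income tax:
  141000 kr × 16% = 22560 kr
  110000 kr × 21% = 23100 kr
  17500 kr × 33% = 5775 kr
  → 51435 kr

Shadow minimum tax:
  Base (reported book profit): 365000 kr
  Less exemption 102000 kr → base 263000 kr
  263000 kr × 10% = 26300 kr

51435 kr > 26300 kr, so the standard income tax governs.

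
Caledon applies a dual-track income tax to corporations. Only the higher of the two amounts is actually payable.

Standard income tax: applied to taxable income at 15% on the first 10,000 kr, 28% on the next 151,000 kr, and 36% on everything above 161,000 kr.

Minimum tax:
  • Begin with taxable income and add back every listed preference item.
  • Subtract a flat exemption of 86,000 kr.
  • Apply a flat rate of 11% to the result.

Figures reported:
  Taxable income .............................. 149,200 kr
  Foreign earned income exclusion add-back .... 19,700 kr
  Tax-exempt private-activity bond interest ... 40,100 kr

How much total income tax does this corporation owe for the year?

Standard income tax:
  10,000 kr × 15% = 1,500 kr
  139,200 kr × 28% = 38,976 kr
  → 40,476 kr

Minimum tax:
  Adjusted income: 149,200 kr + 19,700 kr + 40,100 kr = 209,000 kr
  Less exemption 86,000 kr → base 123,000 kr
  123,000 kr × 11% = 13,530 kr

40,476 kr > 13,530 kr, so the standard income tax governs.

40,476 kr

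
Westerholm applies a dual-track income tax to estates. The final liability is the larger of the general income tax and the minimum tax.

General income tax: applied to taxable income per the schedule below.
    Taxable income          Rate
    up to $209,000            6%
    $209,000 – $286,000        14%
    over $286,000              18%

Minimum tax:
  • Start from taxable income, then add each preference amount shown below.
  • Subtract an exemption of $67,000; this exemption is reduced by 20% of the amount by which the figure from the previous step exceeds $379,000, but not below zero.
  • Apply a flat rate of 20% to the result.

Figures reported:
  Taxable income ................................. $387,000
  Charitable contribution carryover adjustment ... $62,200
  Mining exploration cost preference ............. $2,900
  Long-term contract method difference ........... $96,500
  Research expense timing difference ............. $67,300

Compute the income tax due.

General income tax:
  $209,000 × 6% = $12,540
  $77,000 × 14% = $10,780
  $101,000 × 18% = $18,180
  → $41,500

Minimum tax:
  Adjusted income: $387,000 + $62,200 + $2,900 + $96,500 + $67,300 = $615,900
  Exemption: $67,000 − 20% × ($615,900 − $379,000) = $67,000 − $47,380 = $19,620
  Base: $615,900 − $19,620 = $596,280
  $596,280 × 20% = $119,256

$119,256 > $41,500, so the minimum tax is the binding amount.

$119,256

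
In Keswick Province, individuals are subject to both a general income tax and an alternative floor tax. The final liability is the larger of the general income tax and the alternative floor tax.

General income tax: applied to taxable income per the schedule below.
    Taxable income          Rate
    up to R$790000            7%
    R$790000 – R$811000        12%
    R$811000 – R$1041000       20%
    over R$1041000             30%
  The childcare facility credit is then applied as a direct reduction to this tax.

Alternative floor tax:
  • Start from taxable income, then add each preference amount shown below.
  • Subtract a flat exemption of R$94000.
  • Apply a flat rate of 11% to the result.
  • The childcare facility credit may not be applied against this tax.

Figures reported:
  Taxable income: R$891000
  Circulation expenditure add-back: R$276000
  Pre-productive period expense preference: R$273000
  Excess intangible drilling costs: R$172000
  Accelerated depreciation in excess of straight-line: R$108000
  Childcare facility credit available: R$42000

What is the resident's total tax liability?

General income tax:
  R$790000 × 7% = R$55300
  R$21000 × 12% = R$2520
  R$80000 × 20% = R$16000
  → R$73820
  Less childcare facility credit R$42000 → R$31820

Alternative floor tax:
  Adjusted income: R$891000 + R$276000 + R$273000 + R$172000 + R$108000 = R$1720000
  Less exemption R$94000 → base R$1626000
  R$1626000 × 11% = R$178860

R$178860 > R$31820, so the alternative floor tax is the binding amount.

R$178860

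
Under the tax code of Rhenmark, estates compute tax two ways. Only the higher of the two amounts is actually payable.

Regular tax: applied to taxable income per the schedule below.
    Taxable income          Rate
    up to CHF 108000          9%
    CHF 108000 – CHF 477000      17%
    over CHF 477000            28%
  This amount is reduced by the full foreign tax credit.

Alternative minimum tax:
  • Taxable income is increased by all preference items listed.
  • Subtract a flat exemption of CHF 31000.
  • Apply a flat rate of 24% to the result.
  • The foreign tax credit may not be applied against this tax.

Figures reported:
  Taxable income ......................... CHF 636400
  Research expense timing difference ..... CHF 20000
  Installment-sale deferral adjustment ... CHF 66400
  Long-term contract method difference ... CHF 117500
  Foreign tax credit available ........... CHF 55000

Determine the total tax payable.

Regular tax:
  CHF 108000 × 9% = CHF 9720
  CHF 369000 × 17% = CHF 62730
  CHF 159400 × 28% = CHF 44632
  → CHF 117082
  Less foreign tax credit CHF 55000 → CHF 62082

Alternative minimum tax:
  Adjusted income: CHF 636400 + CHF 20000 + CHF 66400 + CHF 117500 = CHF 840300
  Less exemption CHF 31000 → base CHF 809300
  CHF 809300 × 24% = CHF 194232

CHF 194232 > CHF 62082, so the alternative minimum tax is the binding amount.

CHF 194232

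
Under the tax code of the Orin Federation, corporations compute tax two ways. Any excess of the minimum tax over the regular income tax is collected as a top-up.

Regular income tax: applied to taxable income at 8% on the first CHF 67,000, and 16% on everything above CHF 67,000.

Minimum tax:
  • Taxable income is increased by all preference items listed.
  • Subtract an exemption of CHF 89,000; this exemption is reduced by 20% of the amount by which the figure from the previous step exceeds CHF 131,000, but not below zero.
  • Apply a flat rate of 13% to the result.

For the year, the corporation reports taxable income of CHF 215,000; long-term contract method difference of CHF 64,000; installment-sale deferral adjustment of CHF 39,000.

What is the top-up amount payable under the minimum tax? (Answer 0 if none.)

Regular income tax:
  CHF 67,000 × 8% = CHF 5,360
  CHF 148,000 × 16% = CHF 23,680
  → CHF 29,040

Minimum tax:
  Adjusted income: CHF 215,000 + CHF 64,000 + CHF 39,000 = CHF 318,000
  Exemption: CHF 89,000 − 20% × (CHF 318,000 − CHF 131,000) = CHF 89,000 − CHF 37,400 = CHF 51,600
  Base: CHF 318,000 − CHF 51,600 = CHF 266,400
  CHF 266,400 × 13% = CHF 34,632

Excess of minimum tax over regular income tax: CHF 34,632 − CHF 29,040 = CHF 5,592.

CHF 5,592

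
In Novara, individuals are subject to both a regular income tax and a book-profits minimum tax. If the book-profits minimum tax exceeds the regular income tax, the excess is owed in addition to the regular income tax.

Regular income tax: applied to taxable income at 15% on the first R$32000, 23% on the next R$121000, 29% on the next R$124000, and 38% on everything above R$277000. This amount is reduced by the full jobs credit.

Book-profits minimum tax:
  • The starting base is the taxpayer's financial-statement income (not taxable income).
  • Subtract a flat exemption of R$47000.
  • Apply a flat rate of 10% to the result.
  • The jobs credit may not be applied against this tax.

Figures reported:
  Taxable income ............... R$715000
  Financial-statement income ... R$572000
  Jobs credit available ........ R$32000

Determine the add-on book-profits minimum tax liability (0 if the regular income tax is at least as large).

Regular income tax:
  R$32000 × 15% = R$4800
  R$121000 × 23% = R$27830
  R$124000 × 29% = R$35960
  R$438000 × 38% = R$166440
  → R$235030
  Less jobs credit R$32000 → R$203030

Book-profits minimum tax:
  Base (financial-statement income): R$572000
  Less exemption R$47000 → base R$525000
  R$525000 × 10% = R$52500

R$52500 ≤ R$203030, so no add-on is due.

R$0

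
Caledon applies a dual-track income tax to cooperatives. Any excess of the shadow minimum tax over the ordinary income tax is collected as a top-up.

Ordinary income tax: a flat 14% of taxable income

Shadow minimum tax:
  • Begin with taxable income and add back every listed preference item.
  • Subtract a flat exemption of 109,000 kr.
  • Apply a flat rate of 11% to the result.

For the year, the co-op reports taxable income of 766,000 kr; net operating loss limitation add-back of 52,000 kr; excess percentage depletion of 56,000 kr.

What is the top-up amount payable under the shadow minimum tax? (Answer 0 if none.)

Ordinary income tax:
  766,000 kr × 14% = 107,240 kr

Shadow minimum tax:
  Adjusted income: 766,000 kr + 52,000 kr + 56,000 kr = 874,000 kr
  Less exemption 109,000 kr → base 765,000 kr
  765,000 kr × 11% = 84,150 kr

84,150 kr ≤ 107,240 kr, so no add-on is due.

0 kr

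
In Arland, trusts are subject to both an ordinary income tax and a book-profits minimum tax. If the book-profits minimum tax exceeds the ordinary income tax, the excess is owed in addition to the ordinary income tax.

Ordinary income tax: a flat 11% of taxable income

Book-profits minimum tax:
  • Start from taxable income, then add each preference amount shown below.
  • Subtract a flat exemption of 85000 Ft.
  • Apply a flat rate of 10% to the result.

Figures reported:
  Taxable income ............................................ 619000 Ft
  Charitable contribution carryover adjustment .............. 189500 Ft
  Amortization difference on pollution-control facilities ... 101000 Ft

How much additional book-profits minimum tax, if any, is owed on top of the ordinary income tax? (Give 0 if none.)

14360 Ft

Book-profits minimum tax:
  Adjusted income: 619000 Ft + 189500 Ft + 101000 Ft = 909500 Ft
  Less exemption 85000 Ft → base 824500 Ft
  824500 Ft × 10% = 82450 Ft

Ordinary income tax:
  619000 Ft × 11% = 68090 Ft

Excess of book-profits minimum tax over ordinary income tax: 82450 Ft − 68090 Ft = 14360 Ft.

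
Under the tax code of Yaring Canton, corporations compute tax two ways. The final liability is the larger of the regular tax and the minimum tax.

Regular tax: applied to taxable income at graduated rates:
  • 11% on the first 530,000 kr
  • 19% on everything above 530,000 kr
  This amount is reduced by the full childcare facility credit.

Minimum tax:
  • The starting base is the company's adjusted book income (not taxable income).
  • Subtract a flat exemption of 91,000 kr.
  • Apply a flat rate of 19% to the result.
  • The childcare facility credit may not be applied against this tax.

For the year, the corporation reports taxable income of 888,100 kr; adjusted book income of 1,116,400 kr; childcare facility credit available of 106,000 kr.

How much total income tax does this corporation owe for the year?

194,826 kr

Regular tax:
  530,000 kr × 11% = 58,300 kr
  358,100 kr × 19% = 68,039 kr
  → 126,339 kr
  Less childcare facility credit 106,000 kr → 20,339 kr

Minimum tax:
  Base (adjusted book income): 1,116,400 kr
  Less exemption 91,000 kr → base 1,025,400 kr
  1,025,400 kr × 19% = 194,826 kr

194,826 kr > 20,339 kr, so the minimum tax is the binding amount.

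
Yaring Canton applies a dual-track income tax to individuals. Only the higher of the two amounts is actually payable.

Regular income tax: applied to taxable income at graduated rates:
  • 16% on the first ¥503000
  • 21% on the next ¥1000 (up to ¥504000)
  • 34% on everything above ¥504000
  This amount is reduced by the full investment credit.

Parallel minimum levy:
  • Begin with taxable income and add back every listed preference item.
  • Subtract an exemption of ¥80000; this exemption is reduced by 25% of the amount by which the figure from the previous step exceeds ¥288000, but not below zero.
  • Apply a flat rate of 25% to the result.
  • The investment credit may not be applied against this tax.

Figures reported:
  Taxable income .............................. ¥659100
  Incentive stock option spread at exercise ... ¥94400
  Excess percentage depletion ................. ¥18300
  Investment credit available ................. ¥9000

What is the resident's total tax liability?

¥192950

Regular income tax:
  ¥503000 × 16% = ¥80480
  ¥1000 × 21% = ¥210
  ¥155100 × 34% = ¥52734
  → ¥133424
  Less investment credit ¥9000 → ¥124424

Parallel minimum levy:
  Adjusted income: ¥659100 + ¥94400 + ¥18300 = ¥771800
  Exemption: 25% × (¥771800 − ¥288000) = ¥120950 ≥ ¥80000, so the exemption is fully phased out
  Base: ¥771800 − ¥0 = ¥771800
  ¥771800 × 25% = ¥192950

¥192950 > ¥124424, so the parallel minimum levy is the binding amount.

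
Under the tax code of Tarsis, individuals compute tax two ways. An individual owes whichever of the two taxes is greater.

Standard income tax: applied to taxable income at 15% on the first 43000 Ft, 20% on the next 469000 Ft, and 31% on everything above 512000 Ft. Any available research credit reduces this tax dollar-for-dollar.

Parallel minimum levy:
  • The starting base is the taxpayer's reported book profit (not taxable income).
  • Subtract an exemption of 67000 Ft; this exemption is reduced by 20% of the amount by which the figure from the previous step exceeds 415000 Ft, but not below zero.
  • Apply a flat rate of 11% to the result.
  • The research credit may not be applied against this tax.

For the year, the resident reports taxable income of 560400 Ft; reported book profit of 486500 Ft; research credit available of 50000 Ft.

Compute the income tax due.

Standard income tax:
  43000 Ft × 15% = 6450 Ft
  469000 Ft × 20% = 93800 Ft
  48400 Ft × 31% = 15004 Ft
  → 115254 Ft
  Less research credit 50000 Ft → 65254 Ft

Parallel minimum levy:
  Base (reported book profit): 486500 Ft
  Exemption: 67000 Ft − 20% × (486500 Ft − 415000 Ft) = 67000 Ft − 14300 Ft = 52700 Ft
  Base: 486500 Ft − 52700 Ft = 433800 Ft
  433800 Ft × 11% = 47718 Ft

65254 Ft > 47718 Ft, so the standard income tax governs.

65254 Ft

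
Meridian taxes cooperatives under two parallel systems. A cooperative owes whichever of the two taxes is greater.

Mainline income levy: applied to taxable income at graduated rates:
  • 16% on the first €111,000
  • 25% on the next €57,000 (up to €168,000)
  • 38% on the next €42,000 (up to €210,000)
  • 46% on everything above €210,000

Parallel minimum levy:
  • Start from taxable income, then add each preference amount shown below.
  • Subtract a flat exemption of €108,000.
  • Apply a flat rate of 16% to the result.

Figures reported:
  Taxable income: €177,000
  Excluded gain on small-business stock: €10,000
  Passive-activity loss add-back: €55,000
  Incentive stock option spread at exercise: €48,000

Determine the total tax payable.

€35,430

Parallel minimum levy:
  Adjusted income: €177,000 + €10,000 + €55,000 + €48,000 = €290,000
  Less exemption €108,000 → base €182,000
  €182,000 × 16% = €29,120

Mainline income levy:
  €111,000 × 16% = €17,760
  €57,000 × 25% = €14,250
  €9,000 × 38% = €3,420
  → €35,430

€35,430 > €29,120, so the mainline income levy governs.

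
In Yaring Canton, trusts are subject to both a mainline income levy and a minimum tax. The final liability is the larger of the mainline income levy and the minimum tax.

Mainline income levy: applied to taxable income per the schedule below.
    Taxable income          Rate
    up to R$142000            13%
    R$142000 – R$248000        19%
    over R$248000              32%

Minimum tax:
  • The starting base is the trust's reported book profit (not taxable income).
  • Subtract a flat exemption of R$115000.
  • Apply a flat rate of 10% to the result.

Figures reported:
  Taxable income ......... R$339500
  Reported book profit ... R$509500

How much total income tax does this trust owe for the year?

R$67880

Mainline income levy:
  R$142000 × 13% = R$18460
  R$106000 × 19% = R$20140
  R$91500 × 32% = R$29280
  → R$67880

Minimum tax:
  Base (reported book profit): R$509500
  Less exemption R$115000 → base R$394500
  R$394500 × 10% = R$39450

R$67880 > R$39450, so the mainline income levy governs.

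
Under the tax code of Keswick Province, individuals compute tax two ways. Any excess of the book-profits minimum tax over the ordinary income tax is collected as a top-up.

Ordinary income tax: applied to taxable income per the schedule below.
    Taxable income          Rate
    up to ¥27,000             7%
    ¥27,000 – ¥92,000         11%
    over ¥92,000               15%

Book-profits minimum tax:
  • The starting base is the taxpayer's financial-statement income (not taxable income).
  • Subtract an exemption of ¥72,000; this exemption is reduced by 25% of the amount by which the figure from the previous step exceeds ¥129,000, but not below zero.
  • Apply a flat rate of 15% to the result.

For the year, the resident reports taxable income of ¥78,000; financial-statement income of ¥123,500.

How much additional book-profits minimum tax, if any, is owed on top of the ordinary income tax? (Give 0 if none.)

Book-profits minimum tax:
  Base (financial-statement income): ¥123,500
  Exemption: ¥123,500 ≤ ¥129,000, so full ¥72,000 applies
  Base: ¥123,500 − ¥72,000 = ¥51,500
  ¥51,500 × 15% = ¥7,725

Ordinary income tax:
  ¥27,000 × 7% = ¥1,890
  ¥51,000 × 11% = ¥5,610
  → ¥7,500

Excess of book-profits minimum tax over ordinary income tax: ¥7,725 − ¥7,500 = ¥225.

¥225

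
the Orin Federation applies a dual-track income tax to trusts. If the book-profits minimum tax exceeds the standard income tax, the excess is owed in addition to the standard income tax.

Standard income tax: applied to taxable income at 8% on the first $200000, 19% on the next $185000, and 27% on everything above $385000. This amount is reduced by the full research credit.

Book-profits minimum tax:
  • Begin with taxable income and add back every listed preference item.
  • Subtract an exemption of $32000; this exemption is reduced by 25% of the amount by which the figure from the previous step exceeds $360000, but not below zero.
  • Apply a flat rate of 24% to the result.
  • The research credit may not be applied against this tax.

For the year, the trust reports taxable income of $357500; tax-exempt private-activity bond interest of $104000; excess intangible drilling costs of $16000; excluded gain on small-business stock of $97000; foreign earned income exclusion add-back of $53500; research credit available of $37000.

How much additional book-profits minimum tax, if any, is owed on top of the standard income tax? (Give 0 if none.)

$141795

Standard income tax:
  $200000 × 8% = $16000
  $157500 × 19% = $29925
  → $45925
  Less research credit $37000 → $8925

Book-profits minimum tax:
  Adjusted income: $357500 + $104000 + $16000 + $97000 + $53500 = $628000
  Exemption: 25% × ($628000 − $360000) = $67000 ≥ $32000, so the exemption is fully phased out
  Base: $628000 − $0 = $628000
  $628000 × 24% = $150720

Excess of book-profits minimum tax over standard income tax: $150720 − $8925 = $141795.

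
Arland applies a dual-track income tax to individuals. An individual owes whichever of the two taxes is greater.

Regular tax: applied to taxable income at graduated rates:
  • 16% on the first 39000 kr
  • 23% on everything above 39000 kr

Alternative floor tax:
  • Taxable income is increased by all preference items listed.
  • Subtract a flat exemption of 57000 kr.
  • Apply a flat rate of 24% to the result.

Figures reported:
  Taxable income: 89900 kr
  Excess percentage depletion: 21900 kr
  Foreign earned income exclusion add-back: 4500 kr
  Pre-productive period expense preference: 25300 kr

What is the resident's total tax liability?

Regular tax:
  39000 kr × 16% = 6240 kr
  50900 kr × 23% = 11707 kr
  → 17947 kr

Alternative floor tax:
  Adjusted income: 89900 kr + 21900 kr + 4500 kr + 25300 kr = 141600 kr
  Less exemption 57000 kr → base 84600 kr
  84600 kr × 24% = 20304 kr

20304 kr > 17947 kr, so the alternative floor tax is the binding amount.

20304 kr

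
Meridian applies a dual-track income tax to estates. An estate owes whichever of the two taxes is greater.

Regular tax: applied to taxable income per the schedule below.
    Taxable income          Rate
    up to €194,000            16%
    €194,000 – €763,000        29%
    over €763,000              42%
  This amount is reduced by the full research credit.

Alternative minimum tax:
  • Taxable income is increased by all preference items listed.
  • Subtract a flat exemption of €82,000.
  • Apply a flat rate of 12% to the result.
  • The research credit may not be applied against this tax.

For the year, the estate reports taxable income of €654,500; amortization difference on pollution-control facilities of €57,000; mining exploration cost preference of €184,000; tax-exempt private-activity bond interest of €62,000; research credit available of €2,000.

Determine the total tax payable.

Alternative minimum tax:
  Adjusted income: €654,500 + €57,000 + €184,000 + €62,000 = €957,500
  Less exemption €82,000 → base €875,500
  €875,500 × 12% = €105,060

Regular tax:
  €194,000 × 16% = €31,040
  €460,500 × 29% = €133,545
  → €164,585
  Less research credit €2,000 → €162,585

€162,585 > €105,060, so the regular tax governs.

€162,585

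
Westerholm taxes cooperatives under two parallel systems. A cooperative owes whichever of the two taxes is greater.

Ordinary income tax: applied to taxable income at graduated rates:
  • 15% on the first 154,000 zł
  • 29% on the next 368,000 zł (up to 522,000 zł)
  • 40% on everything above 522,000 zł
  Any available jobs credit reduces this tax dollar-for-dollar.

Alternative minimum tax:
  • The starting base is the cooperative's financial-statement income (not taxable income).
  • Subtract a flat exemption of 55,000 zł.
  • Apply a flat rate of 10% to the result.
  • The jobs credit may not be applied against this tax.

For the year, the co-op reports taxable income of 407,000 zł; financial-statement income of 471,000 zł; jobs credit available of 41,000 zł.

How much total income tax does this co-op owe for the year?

Ordinary income tax:
  154,000 zł × 15% = 23,100 zł
  253,000 zł × 29% = 73,370 zł
  → 96,470 zł
  Less jobs credit 41,000 zł → 55,470 zł

Alternative minimum tax:
  Base (financial-statement income): 471,000 zł
  Less exemption 55,000 zł → base 416,000 zł
  416,000 zł × 10% = 41,600 zł

55,470 zł > 41,600 zł, so the ordinary income tax governs.

55,470 zł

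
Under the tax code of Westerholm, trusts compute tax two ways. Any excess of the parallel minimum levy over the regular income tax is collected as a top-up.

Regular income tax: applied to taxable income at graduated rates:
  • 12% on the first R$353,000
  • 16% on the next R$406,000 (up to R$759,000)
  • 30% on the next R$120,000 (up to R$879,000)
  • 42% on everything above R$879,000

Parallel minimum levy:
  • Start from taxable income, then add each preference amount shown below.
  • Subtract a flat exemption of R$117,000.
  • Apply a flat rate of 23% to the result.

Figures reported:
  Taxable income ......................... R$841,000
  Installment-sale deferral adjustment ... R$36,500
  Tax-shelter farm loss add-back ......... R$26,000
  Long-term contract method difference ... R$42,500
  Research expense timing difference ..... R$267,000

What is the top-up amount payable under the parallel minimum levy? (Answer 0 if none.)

Parallel minimum levy:
  Adjusted income: R$841,000 + R$36,500 + R$26,000 + R$42,500 + R$267,000 = R$1,213,000
  Less exemption R$117,000 → base R$1,096,000
  R$1,096,000 × 23% = R$252,080

Regular income tax:
  R$353,000 × 12% = R$42,360
  R$406,000 × 16% = R$64,960
  R$82,000 × 30% = R$24,600
  → R$131,920

Excess of parallel minimum levy over regular income tax: R$252,080 − R$131,920 = R$120,160.

R$120,160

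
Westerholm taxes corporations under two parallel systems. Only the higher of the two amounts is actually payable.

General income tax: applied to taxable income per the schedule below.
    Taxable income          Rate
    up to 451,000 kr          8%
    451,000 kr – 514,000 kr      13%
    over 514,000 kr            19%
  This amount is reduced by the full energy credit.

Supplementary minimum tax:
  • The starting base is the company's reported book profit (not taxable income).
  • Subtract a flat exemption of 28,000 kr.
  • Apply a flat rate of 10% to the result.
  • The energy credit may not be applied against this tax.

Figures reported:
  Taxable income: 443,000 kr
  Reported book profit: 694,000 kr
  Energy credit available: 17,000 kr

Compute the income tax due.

General income tax:
  443,000 kr × 8% = 35,440 kr
  Less energy credit 17,000 kr → 18,440 kr

Supplementary minimum tax:
  Base (reported book profit): 694,000 kr
  Less exemption 28,000 kr → base 666,000 kr
  666,000 kr × 10% = 66,600 kr

66,600 kr > 18,440 kr, so the supplementary minimum tax is the binding amount.

66,600 kr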